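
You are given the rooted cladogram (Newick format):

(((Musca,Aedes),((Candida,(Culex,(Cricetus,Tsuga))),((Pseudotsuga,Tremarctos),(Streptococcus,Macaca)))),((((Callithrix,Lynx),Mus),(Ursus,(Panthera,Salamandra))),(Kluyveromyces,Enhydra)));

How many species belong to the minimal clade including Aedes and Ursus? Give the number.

The MRCA of Aedes and Ursus is the root, so the clade is the entire tree.
That clade contains 18 terminal taxa: Aedes, Callithrix, Candida, Cricetus, Culex, Enhydra, Kluyveromyces, Lynx, Macaca, Mus, Musca, Panthera, Pseudotsuga, Salamandra, Streptococcus, Tremarctos, Tsuga, Ursus.

18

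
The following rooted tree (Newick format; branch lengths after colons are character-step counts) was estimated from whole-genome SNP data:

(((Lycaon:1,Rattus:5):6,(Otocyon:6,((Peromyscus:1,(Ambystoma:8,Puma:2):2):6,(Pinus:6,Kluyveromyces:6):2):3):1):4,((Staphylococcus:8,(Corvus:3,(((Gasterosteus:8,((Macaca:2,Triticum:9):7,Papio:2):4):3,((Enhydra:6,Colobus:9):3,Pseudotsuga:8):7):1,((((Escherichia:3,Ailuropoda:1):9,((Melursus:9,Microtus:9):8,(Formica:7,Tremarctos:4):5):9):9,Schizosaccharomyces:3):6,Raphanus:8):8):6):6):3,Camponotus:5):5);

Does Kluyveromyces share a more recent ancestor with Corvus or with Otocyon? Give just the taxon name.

Otocyon

The MRCA of Kluyveromyces and Otocyon subtends (Otocyon,((Peromyscus,(Ambystoma,Puma)),(Pinus,Kluyveromyces))) (6 taxa).
The MRCA of Kluyveromyces and Corvus is the root, subtending the entire tree (26 taxa).
The first is nested inside the second, so Kluyveromyces shares a more recent common ancestor with Otocyon.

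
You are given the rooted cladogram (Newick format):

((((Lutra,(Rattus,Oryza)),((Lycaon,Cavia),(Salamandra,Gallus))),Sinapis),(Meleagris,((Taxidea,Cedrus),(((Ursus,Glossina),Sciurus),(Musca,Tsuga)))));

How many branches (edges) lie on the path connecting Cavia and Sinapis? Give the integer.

5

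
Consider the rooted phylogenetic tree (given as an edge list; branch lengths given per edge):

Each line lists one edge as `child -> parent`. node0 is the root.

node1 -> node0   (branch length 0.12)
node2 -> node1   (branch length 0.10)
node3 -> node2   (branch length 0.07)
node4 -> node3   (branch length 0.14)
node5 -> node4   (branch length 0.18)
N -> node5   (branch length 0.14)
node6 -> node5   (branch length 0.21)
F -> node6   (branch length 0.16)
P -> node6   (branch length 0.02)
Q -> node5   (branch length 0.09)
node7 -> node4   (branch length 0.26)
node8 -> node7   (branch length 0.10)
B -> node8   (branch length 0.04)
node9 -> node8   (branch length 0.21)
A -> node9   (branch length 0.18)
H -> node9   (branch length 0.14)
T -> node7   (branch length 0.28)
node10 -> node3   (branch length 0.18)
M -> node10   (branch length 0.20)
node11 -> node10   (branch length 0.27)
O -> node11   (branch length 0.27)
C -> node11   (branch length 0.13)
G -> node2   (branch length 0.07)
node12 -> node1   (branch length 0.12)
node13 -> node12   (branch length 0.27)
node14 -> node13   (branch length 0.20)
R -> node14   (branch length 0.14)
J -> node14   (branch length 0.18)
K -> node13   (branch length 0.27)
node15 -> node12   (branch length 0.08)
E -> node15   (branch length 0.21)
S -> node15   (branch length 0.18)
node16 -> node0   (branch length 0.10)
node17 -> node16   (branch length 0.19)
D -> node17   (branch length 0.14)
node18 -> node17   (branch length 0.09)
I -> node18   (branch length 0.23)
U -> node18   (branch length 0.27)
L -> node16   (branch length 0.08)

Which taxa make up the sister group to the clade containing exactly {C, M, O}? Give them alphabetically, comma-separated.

The clade containing exactly {C, M, O} attaches to the tree at the node subtending (((N,(F,P),Q),((B,(A,H)),T)),(M,(O,C))).
The other lineage descending from that same node — the sister group — is ((N,(F,P),Q),((B,(A,H)),T)); its 8 tips in alphabetical order are the answer.

A, B, F, H, N, P, Q, T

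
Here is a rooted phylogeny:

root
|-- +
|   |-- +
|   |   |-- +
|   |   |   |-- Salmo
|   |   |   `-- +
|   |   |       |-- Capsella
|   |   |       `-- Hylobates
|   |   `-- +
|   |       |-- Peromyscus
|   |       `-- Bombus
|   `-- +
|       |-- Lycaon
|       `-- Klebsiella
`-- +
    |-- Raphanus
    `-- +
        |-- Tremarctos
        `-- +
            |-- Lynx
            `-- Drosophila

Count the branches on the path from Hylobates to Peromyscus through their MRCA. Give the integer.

5

The MRCA of Hylobates and Peromyscus is the node subtending ((Salmo,(Capsella,Hylobates)),(Peromyscus,Bombus)).
From Hylobates up to that node: 3 branches. From Peromyscus up to the same node: 2 branches. Total: 3 + 2 = 5.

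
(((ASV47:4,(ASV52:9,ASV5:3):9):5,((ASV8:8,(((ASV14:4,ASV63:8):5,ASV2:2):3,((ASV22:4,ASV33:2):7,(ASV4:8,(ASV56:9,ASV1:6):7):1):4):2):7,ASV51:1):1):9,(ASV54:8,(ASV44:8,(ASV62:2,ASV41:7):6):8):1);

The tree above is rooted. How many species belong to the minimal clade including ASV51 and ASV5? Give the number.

The MRCA of ASV51 and ASV5 is the node subtending ((ASV47,(ASV52,ASV5)),((ASV8,(((ASV14,ASV63),ASV2),((ASV22,ASV33),(ASV4,(ASV56,ASV1))))),ASV51)).
That clade contains 13 terminal taxa: ASV1, ASV14, ASV2, ASV22, ASV33, ASV4, ASV47, ASV5, ASV51, ASV52, ASV56, ASV63, ASV8.

13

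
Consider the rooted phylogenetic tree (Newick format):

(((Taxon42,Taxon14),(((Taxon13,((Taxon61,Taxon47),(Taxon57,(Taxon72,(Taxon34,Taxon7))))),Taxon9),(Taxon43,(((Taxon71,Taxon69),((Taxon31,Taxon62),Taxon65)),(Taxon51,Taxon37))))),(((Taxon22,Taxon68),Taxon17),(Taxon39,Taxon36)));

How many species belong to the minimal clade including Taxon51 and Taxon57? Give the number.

16

The MRCA of Taxon51 and Taxon57 is the node subtending (((Taxon13,((Taxon61,Taxon47),(Taxon57,(Taxon72,(Taxon34,Taxon7))))),Taxon9),(Taxon43,(((Taxon71,Taxon69),((Taxon31,Taxon62),Taxon65)),(Taxon51,Taxon37)))).
That clade contains 16 terminal taxa: Taxon13, Taxon31, Taxon34, Taxon37, Taxon43, Taxon47, Taxon51, Taxon57, Taxon61, Taxon62, Taxon65, Taxon69, Taxon7, Taxon71, Taxon72, Taxon9.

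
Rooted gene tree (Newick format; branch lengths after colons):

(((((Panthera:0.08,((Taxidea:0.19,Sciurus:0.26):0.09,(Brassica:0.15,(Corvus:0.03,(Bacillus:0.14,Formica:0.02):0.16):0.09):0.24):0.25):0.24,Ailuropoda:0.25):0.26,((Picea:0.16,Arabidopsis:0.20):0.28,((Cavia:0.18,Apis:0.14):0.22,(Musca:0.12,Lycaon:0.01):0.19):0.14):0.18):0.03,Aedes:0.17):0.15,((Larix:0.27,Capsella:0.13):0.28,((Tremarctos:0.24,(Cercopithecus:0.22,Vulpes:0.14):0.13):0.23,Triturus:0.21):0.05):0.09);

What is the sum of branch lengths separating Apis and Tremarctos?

1.47

The path runs Apis → … → MRCA → … → Tremarctos; the MRCA is the root of the tree.
Branch lengths along that path: 0.14 + 0.22 + 0.14 + 0.18 + 0.03 + 0.15 + 0.09 + 0.05 + 0.23 + 0.24 = 1.47.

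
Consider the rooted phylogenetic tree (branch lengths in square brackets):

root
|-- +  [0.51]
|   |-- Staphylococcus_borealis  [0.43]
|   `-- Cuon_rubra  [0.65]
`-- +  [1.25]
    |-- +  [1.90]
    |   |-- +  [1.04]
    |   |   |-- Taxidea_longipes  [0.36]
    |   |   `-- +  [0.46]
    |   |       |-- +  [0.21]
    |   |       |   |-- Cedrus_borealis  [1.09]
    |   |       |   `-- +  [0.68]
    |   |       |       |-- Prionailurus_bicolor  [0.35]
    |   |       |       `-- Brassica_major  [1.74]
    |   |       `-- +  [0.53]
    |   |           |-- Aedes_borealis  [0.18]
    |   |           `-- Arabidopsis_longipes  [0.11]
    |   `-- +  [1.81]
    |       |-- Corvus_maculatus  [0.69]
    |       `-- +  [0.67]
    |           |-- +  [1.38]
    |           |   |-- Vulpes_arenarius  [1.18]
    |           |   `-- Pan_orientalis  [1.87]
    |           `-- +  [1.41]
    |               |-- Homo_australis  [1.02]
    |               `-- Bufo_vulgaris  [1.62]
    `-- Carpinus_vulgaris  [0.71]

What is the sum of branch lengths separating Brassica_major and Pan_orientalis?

The path runs Brassica_major → … → MRCA → … → Pan_orientalis; the MRCA is the node subtending ((Taxidea_longipes,((Cedrus_borealis,(Prionailurus_bicolor,Brassica_major)),(Aedes_borealis,Arabidopsis_longipes))),(Corvus_maculatus,((Vulpes_arenarius,Pan_orientalis),(Homo_australis,Bufo_vulgaris)))).
Branch lengths along that path: 1.74 + 0.68 + 0.21 + 0.46 + 1.04 + 1.81 + 0.67 + 1.38 + 1.87 = 9.86.

9.86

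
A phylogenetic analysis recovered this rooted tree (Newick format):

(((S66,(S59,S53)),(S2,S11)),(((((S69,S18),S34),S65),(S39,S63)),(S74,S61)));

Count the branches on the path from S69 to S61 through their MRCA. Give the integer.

The MRCA of S69 and S61 is the node subtending (((((S69,S18),S34),S65),(S39,S63)),(S74,S61)).
From S69 up to that node: 5 branches. From S61 up to the same node: 2 branches. Total: 5 + 2 = 7.

7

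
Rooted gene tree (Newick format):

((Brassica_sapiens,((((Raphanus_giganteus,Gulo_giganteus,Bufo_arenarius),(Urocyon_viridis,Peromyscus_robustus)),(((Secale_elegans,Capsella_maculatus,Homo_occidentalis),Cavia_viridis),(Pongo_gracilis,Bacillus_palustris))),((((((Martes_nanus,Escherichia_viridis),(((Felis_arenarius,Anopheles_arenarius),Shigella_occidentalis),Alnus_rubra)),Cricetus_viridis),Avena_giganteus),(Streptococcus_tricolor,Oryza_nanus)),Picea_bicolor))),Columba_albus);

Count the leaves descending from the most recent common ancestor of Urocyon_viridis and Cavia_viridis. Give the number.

11

The MRCA of Urocyon_viridis and Cavia_viridis is the node subtending (((Raphanus_giganteus,Gulo_giganteus,Bufo_arenarius),(Urocyon_viridis,Peromyscus_robustus)),(((Secale_elegans,Capsella_maculatus,Homo_occidentalis),Cavia_viridis),(Pongo_gracilis,Bacillus_palustris))).
That clade contains 11 terminal taxa: Bacillus_palustris, Bufo_arenarius, Capsella_maculatus, Cavia_viridis, Gulo_giganteus, Homo_occidentalis, Peromyscus_robustus, Pongo_gracilis, Raphanus_giganteus, Secale_elegans, Urocyon_viridis.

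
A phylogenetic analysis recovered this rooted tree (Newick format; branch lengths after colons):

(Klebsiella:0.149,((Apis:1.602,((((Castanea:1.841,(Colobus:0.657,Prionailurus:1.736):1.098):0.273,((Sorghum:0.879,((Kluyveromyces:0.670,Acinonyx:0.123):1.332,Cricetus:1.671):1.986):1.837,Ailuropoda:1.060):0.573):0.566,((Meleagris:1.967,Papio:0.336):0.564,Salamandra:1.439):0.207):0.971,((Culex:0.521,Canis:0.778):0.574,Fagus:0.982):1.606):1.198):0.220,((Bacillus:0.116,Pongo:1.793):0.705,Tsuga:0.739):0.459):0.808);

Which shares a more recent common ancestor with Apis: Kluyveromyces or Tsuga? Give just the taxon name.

The MRCA of Apis and Kluyveromyces subtends (Apis,((((Castanea,(Colobus,Prionailurus)),((Sorghum,((Kluyveromyces,Acinonyx),Cricetus)),Ailuropoda)),((Meleagris,Papio),Salamandra)),((Culex,Canis),Fagus))) (15 taxa).
The MRCA of Apis and Tsuga subtends ((Apis,((((Castanea,(Colobus,Prionailurus)),((Sorghum,((Kluyveromyces,Acinonyx),Cricetus)),Ailuropoda)),((Meleagris,Papio),Salamandra)),((Culex,Canis),Fagus))),((Bacillus,Pongo),Tsuga)) (18 taxa).
The first is nested inside the second, so Apis shares a more recent common ancestor with Kluyveromyces.

Kluyveromyces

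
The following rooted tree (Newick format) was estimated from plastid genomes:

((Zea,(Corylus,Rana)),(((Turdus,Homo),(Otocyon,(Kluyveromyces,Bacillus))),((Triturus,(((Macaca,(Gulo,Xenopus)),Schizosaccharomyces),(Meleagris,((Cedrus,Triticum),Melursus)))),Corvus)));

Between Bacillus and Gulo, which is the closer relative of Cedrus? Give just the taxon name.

Gulo

The MRCA of Cedrus and Gulo subtends (((Macaca,(Gulo,Xenopus)),Schizosaccharomyces),(Meleagris,((Cedrus,Triticum),Melursus))) (8 taxa).
The MRCA of Cedrus and Bacillus subtends (((Turdus,Homo),(Otocyon,(Kluyveromyces,Bacillus))),((Triturus,(((Macaca,(Gulo,Xenopus)),Schizosaccharomyces),(Meleagris,((Cedrus,Triticum),Melursus)))),Corvus)) (15 taxa).
The first is nested inside the second, so Cedrus shares a more recent common ancestor with Gulo.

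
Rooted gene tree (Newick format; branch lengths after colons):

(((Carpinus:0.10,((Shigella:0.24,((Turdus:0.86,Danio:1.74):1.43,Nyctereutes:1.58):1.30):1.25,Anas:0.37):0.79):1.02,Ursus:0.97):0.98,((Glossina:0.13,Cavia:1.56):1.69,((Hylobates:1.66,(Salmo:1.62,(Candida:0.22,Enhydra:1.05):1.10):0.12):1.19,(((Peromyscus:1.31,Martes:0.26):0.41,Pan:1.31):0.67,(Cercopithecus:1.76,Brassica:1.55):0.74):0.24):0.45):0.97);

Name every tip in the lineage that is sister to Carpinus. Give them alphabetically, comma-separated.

Anas, Danio, Nyctereutes, Shigella, Turdus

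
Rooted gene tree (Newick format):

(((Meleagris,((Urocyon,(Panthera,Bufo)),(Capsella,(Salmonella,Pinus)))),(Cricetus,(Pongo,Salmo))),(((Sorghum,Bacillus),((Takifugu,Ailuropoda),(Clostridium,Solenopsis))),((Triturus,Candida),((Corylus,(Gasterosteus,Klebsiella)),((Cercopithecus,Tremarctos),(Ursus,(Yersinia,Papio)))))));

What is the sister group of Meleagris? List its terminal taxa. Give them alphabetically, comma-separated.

Meleagris attaches to the tree at the node subtending (Meleagris,((Urocyon,(Panthera,Bufo)),(Capsella,(Salmonella,Pinus)))).
The other lineage descending from that same node — the sister group — is ((Urocyon,(Panthera,Bufo)),(Capsella,(Salmonella,Pinus))); its 6 tips in alphabetical order are the answer.

Bufo, Capsella, Panthera, Pinus, Salmonella, Urocyon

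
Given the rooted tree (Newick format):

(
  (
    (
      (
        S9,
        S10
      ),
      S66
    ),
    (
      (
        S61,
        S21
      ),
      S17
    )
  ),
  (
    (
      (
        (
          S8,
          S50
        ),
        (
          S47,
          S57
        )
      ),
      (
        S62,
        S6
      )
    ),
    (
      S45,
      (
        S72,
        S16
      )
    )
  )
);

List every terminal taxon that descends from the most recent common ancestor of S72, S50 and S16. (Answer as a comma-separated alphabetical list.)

Tracing S72: it sits inside (S72,S16).
Tracing S50: it sits inside (S8,S50).
Tracing S16: it sits inside (S72,S16).
The smallest clade enclosing all 3 is ((((S8,S50),(S47,S57)),(S62,S6)),(S45,(S72,S16))); the answer is its 9 terminal taxa in alphabetical order.

S16, S45, S47, S50, S57, S6, S62, S72, S8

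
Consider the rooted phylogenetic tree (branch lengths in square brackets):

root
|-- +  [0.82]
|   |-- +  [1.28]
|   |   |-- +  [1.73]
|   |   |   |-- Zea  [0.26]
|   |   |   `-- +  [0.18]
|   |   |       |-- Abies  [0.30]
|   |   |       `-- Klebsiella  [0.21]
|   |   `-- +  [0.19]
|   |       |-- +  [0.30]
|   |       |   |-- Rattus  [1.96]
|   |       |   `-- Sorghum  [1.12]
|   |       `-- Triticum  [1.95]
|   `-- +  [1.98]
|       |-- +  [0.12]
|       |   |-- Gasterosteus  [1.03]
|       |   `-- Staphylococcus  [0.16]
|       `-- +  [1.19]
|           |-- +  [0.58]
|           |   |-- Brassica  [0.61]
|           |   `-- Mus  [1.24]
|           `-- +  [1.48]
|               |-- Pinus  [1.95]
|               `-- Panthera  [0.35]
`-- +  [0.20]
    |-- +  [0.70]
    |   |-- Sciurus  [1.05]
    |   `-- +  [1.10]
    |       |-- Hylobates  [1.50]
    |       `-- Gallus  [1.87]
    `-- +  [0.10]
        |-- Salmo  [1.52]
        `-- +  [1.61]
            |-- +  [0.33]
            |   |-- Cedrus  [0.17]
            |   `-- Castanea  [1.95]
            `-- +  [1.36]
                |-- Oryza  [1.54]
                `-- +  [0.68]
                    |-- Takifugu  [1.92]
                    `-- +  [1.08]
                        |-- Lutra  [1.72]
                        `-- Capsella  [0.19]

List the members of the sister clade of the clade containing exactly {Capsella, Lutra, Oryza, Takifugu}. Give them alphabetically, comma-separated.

The clade containing exactly {Capsella, Lutra, Oryza, Takifugu} attaches to the tree at the node subtending ((Cedrus,Castanea),(Oryza,(Takifugu,(Lutra,Capsella)))).
The other lineage descending from that same node — the sister group — is (Cedrus,Castanea); its 2 tips in alphabetical order are the answer.

Castanea, Cedrus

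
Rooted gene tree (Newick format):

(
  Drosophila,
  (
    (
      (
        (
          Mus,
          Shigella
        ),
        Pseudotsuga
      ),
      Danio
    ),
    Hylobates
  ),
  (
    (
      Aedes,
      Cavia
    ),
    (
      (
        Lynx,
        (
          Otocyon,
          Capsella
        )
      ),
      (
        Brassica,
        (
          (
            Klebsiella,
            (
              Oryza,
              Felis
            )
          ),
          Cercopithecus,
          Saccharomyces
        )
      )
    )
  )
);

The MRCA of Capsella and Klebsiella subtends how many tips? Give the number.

9

The MRCA of Capsella and Klebsiella is the node subtending ((Lynx,(Otocyon,Capsella)),(Brassica,((Klebsiella,(Oryza,Felis)),Cercopithecus,Saccharomyces))).
That clade contains 9 terminal taxa: Brassica, Capsella, Cercopithecus, Felis, Klebsiella, Lynx, Oryza, Otocyon, Saccharomyces.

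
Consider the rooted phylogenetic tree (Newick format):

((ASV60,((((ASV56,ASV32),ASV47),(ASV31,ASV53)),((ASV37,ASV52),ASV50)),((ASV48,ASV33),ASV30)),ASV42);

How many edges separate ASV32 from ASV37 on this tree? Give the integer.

7

The MRCA of ASV32 and ASV37 is the node subtending ((((ASV56,ASV32),ASV47),(ASV31,ASV53)),((ASV37,ASV52),ASV50)).
From ASV32 up to that node: 4 branches. From ASV37 up to the same node: 3 branches. Total: 4 + 3 = 7.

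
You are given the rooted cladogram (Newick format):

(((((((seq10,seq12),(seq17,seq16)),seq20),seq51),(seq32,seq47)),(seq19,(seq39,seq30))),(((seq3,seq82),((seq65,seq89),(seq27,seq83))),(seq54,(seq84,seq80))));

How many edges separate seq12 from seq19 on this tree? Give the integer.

8

The MRCA of seq12 and seq19 is the node subtending ((((((seq10,seq12),(seq17,seq16)),seq20),seq51),(seq32,seq47)),(seq19,(seq39,seq30))).
From seq12 up to that node: 6 branches. From seq19 up to the same node: 2 branches. Total: 6 + 2 = 8.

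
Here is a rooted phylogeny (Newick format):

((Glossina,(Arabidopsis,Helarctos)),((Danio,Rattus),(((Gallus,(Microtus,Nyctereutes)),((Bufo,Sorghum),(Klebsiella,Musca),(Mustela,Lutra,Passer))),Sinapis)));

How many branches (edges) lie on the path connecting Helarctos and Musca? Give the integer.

9

The MRCA of Helarctos and Musca is the root of the tree.
From Helarctos up to that node: 3 branches. From Musca up to the same node: 6 branches. Total: 3 + 6 = 9.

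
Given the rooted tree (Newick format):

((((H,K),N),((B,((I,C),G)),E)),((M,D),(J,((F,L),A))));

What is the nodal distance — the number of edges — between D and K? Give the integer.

The MRCA of D and K is the root of the tree.
From D up to that node: 3 branches. From K up to the same node: 4 branches. Total: 3 + 4 = 7.

7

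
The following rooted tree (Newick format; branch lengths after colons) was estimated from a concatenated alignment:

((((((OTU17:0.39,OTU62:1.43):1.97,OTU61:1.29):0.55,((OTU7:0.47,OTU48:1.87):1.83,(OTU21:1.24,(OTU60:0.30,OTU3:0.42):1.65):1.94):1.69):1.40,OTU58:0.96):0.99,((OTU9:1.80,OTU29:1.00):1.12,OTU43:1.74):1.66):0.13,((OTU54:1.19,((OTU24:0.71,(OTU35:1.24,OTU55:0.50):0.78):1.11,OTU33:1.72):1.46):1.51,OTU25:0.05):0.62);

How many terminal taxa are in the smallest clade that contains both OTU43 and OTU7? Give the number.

12

The MRCA of OTU43 and OTU7 is the node subtending (((((OTU17,OTU62),OTU61),((OTU7,OTU48),(OTU21,(OTU60,OTU3)))),OTU58),((OTU9,OTU29),OTU43)).
That clade contains 12 terminal taxa: OTU17, OTU21, OTU29, OTU3, OTU43, OTU48, OTU58, OTU60, OTU61, OTU62, OTU7, OTU9.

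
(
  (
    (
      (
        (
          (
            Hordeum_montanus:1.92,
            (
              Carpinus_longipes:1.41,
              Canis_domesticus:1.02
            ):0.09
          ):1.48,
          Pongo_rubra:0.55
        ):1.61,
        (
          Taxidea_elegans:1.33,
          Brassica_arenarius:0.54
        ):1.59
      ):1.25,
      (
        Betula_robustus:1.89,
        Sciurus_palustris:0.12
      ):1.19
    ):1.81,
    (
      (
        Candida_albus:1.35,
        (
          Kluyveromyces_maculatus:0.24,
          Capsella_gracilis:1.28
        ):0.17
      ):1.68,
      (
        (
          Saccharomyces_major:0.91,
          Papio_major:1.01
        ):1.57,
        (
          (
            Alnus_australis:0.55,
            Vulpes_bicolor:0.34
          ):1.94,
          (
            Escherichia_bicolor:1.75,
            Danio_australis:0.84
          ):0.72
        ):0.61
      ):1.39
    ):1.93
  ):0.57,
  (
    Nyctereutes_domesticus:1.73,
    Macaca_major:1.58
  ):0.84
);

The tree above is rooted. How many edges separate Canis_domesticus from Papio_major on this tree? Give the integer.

10

The MRCA of Canis_domesticus and Papio_major is the node subtending (((((Hordeum_montanus,(Carpinus_longipes,Canis_domesticus)),Pongo_rubra),(Taxidea_elegans,Brassica_arenarius)),(Betula_robustus,Sciurus_palustris)),((Candida_albus,(Kluyveromyces_maculatus,Capsella_gracilis)),((Saccharomyces_major,Papio_major),((Alnus_australis,Vulpes_bicolor),(Escherichia_bicolor,Danio_australis))))).
From Canis_domesticus up to that node: 6 branches. From Papio_major up to the same node: 4 branches. Total: 6 + 4 = 10.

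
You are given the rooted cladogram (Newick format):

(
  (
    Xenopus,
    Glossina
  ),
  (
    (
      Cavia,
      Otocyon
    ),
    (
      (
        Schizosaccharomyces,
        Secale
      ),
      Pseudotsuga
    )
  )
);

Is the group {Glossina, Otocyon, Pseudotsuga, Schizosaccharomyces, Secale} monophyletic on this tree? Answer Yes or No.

The MRCA of the listed taxa is the root, so the smallest clade containing them is the whole tree.
That clade also contains Cavia, Xenopus, which are not in the proposed group, so the group is not monophyletic.

No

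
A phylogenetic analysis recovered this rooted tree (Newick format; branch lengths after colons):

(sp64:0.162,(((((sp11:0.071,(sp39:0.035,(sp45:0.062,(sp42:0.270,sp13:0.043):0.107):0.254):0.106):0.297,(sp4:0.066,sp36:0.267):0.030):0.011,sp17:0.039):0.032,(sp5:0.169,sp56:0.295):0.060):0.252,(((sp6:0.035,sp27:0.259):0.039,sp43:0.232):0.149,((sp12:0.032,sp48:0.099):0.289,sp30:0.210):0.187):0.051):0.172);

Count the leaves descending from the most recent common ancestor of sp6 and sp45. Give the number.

16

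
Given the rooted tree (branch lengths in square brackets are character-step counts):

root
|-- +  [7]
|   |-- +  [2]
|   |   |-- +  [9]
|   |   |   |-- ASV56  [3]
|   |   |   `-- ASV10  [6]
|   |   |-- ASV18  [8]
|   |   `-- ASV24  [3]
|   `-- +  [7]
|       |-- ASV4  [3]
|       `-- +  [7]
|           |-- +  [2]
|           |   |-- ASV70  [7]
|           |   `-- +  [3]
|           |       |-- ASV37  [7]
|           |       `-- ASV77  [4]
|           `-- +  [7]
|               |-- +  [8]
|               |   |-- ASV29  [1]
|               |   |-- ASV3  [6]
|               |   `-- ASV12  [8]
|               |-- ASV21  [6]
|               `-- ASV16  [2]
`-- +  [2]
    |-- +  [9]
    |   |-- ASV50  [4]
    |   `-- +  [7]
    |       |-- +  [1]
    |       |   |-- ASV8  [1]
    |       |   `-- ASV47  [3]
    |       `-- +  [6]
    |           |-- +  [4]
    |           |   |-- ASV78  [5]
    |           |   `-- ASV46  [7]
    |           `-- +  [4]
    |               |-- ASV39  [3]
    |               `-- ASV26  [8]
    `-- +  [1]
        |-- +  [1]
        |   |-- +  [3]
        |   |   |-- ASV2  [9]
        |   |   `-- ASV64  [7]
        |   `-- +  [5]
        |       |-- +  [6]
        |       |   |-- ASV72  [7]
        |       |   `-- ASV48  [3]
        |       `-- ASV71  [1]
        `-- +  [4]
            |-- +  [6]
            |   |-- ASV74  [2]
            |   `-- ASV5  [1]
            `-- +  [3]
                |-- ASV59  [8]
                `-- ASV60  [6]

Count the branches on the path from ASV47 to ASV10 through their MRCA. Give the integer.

9

The MRCA of ASV47 and ASV10 is the root of the tree.
From ASV47 up to that node: 5 branches. From ASV10 up to the same node: 4 branches. Total: 5 + 4 = 9.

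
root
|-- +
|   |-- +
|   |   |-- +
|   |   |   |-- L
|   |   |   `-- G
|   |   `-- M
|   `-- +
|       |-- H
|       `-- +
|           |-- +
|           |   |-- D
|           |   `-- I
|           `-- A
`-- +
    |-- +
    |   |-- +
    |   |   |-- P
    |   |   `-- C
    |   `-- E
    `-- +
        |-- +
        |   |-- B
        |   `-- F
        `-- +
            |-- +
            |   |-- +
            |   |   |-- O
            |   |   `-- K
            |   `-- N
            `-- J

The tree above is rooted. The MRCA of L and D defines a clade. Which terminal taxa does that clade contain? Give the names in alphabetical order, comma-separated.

A, D, G, H, I, L, M

Tracing L: it sits inside (L,G).
Tracing D: it sits inside (D,I).
The smallest clade enclosing both is (((L,G),M),(H,((D,I),A))); the answer is its 7 terminal taxa in alphabetical order.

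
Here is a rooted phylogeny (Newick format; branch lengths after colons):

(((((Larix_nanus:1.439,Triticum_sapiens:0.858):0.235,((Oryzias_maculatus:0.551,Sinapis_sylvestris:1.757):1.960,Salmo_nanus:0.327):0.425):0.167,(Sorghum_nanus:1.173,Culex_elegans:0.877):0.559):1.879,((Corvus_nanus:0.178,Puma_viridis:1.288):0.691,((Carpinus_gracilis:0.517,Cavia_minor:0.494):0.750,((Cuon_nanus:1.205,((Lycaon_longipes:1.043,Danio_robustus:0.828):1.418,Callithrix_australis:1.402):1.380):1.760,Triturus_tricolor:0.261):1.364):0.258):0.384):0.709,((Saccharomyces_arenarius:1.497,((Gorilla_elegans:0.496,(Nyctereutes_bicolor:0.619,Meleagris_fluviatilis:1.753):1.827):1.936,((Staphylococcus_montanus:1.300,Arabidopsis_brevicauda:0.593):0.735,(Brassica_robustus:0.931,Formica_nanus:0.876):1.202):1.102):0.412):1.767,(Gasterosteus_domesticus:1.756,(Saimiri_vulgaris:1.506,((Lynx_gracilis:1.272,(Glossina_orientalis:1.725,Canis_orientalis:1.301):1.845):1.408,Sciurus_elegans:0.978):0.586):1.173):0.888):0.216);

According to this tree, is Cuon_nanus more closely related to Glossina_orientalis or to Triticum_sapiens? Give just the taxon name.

Triticum_sapiens

The MRCA of Cuon_nanus and Triticum_sapiens subtends ((((Larix_nanus,Triticum_sapiens),((Oryzias_maculatus,Sinapis_sylvestris),Salmo_nanus)),(Sorghum_nanus,Culex_elegans)),((Corvus_nanus,Puma_viridis),((Carpinus_gracilis,Cavia_minor),((Cuon_nanus,((Lycaon_longipes,Danio_robustus),Callithrix_australis)),Triturus_tricolor)))) (16 taxa).
The MRCA of Cuon_nanus and Glossina_orientalis is the root, subtending the entire tree (30 taxa).
The first is nested inside the second, so Cuon_nanus shares a more recent common ancestor with Triticum_sapiens.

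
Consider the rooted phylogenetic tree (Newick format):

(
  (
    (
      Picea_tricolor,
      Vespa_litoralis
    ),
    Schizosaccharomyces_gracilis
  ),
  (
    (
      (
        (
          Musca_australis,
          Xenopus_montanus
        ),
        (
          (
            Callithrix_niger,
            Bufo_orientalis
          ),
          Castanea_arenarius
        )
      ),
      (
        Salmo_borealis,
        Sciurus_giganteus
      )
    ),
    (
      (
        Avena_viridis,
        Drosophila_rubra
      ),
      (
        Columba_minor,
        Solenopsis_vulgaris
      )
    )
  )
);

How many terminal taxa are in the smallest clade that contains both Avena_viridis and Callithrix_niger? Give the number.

11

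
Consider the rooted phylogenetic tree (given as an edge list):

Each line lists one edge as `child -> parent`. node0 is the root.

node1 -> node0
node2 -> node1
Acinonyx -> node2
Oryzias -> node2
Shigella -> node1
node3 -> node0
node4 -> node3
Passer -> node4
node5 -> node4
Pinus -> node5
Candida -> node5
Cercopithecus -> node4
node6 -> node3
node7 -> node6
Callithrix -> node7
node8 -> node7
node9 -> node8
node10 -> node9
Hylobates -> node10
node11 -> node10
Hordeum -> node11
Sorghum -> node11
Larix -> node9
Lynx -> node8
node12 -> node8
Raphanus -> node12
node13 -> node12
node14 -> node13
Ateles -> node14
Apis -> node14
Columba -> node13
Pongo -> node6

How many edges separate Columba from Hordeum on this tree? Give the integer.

The MRCA of Columba and Hordeum is the node subtending (((Hylobates,(Hordeum,Sorghum)),Larix),Lynx,(Raphanus,((Ateles,Apis),Columba))).
From Columba up to that node: 3 branches. From Hordeum up to the same node: 4 branches. Total: 3 + 4 = 7.

7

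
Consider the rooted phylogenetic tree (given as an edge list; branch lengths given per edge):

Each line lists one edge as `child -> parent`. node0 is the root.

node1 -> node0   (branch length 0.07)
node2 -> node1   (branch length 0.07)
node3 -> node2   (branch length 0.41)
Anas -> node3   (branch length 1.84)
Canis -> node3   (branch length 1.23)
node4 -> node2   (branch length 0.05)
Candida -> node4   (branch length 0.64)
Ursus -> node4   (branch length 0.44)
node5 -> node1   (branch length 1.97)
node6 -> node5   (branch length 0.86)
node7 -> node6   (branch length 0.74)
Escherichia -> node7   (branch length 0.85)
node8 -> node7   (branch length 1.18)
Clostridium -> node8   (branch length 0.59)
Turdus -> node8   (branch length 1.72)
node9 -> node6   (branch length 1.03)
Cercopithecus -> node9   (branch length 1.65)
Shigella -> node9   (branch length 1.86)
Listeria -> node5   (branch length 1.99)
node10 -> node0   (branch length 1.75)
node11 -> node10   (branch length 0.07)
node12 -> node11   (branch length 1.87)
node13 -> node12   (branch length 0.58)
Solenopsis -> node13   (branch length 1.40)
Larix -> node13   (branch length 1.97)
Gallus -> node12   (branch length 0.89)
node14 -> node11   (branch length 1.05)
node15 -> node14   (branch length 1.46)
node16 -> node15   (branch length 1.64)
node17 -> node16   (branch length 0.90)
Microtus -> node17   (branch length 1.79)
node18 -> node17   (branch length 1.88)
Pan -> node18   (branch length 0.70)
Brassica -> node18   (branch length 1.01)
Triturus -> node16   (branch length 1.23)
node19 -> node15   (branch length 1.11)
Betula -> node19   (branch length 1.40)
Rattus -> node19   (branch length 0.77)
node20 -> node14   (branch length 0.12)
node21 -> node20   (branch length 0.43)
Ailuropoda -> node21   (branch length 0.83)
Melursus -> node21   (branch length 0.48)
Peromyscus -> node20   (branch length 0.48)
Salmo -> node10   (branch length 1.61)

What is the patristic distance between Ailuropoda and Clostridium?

9.66

The path runs Ailuropoda → … → MRCA → … → Clostridium; the MRCA is the root of the tree.
Branch lengths along that path: 0.83 + 0.43 + 0.12 + 1.05 + 0.07 + 1.75 + 0.07 + 1.97 + 0.86 + 0.74 + 1.18 + 0.59 = 9.66.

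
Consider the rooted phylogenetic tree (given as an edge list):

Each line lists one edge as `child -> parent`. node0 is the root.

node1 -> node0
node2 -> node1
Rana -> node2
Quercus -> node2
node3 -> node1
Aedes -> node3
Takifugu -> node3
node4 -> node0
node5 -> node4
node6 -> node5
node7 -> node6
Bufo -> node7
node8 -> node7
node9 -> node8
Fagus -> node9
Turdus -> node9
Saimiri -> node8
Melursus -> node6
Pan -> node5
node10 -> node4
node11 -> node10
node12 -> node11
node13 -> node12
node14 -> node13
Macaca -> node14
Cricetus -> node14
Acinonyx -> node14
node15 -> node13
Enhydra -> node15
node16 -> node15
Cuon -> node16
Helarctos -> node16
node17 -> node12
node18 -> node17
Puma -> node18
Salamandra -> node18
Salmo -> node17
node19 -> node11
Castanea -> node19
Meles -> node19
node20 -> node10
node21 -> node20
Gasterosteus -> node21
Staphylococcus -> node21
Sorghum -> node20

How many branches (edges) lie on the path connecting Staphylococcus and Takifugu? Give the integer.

8

The MRCA of Staphylococcus and Takifugu is the root of the tree.
From Staphylococcus up to that node: 5 branches. From Takifugu up to the same node: 3 branches. Total: 5 + 3 = 8.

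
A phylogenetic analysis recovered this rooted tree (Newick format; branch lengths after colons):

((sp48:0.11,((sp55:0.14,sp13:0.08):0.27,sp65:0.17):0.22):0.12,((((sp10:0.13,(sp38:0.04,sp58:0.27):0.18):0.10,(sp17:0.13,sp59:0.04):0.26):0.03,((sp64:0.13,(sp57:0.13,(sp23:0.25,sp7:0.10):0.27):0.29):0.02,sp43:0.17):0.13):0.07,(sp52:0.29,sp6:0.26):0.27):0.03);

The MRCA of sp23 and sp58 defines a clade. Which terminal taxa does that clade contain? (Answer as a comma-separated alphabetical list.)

Tracing sp23: it sits inside (sp23,sp7).
Tracing sp58: it sits inside (sp38,sp58).
The smallest clade enclosing both is (((sp10,(sp38,sp58)),(sp17,sp59)),((sp64,(sp57,(sp23,sp7))),sp43)); the answer is its 10 terminal taxa in alphabetical order.

sp10, sp17, sp23, sp38, sp43, sp57, sp58, sp59, sp64, sp7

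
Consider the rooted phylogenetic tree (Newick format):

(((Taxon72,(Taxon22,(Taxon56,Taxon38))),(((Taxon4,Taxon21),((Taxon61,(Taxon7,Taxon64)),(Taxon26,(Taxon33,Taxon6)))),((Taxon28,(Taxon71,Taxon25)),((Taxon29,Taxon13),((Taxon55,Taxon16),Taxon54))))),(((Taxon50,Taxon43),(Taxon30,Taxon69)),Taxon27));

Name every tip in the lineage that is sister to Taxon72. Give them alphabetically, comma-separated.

Taxon22, Taxon38, Taxon56

Taxon72 attaches to the tree at the node subtending (Taxon72,(Taxon22,(Taxon56,Taxon38))).
The other lineage descending from that same node — the sister group — is (Taxon22,(Taxon56,Taxon38)); its 3 tips in alphabetical order are the answer.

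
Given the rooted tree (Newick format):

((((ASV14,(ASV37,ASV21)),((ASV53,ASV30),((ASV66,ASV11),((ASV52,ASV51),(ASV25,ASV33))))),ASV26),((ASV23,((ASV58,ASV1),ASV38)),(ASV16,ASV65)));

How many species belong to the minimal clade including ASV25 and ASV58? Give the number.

18

The MRCA of ASV25 and ASV58 is the root, so the clade is the entire tree.
That clade contains 18 terminal taxa: ASV1, ASV11, ASV14, ASV16, ASV21, ASV23, ASV25, ASV26, ASV30, ASV33, ASV37, ASV38, ASV51, ASV52, ASV53, ASV58, ASV65, ASV66.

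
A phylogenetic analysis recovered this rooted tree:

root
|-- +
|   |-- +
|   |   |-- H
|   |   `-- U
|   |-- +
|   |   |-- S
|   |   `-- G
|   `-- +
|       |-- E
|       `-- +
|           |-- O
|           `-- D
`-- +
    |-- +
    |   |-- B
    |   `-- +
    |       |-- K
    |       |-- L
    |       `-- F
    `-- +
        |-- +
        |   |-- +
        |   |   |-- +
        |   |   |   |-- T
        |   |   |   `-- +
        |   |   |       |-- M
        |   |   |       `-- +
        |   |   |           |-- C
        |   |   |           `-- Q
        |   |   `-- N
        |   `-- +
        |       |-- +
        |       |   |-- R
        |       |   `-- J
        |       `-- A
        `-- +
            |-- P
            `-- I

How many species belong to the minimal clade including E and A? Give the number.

21

The MRCA of E and A is the root, so the clade is the entire tree.
That clade contains 21 terminal taxa: A, B, C, D, E, F, G, H, I, J, K, L, M, N, O, P, Q, R, S, T, U.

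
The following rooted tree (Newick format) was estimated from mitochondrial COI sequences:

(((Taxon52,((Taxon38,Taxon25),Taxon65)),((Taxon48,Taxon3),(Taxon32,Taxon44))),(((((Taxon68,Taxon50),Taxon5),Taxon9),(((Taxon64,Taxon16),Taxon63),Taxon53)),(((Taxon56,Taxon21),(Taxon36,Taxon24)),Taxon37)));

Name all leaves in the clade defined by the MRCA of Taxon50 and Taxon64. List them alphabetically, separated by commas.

Tracing Taxon50: it sits inside (Taxon68,Taxon50).
Tracing Taxon64: it sits inside (Taxon64,Taxon16).
The smallest clade enclosing both is ((((Taxon68,Taxon50),Taxon5),Taxon9),(((Taxon64,Taxon16),Taxon63),Taxon53)); the answer is its 8 terminal taxa in alphabetical order.

Taxon16, Taxon5, Taxon50, Taxon53, Taxon63, Taxon64, Taxon68, Taxon9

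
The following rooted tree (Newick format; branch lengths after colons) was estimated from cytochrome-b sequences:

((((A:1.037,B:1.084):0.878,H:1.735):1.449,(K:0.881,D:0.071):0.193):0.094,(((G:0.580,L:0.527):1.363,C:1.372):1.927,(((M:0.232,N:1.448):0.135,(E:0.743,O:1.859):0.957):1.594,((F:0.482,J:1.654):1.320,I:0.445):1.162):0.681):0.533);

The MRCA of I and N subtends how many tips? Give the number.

The MRCA of I and N is the node subtending (((M,N),(E,O)),((F,J),I)).
That clade contains 7 terminal taxa: E, F, I, J, M, N, O.

7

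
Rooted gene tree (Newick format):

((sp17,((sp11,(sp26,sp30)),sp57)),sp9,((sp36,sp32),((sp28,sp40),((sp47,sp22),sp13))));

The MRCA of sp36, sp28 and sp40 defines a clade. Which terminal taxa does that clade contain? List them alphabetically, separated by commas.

sp13, sp22, sp28, sp32, sp36, sp40, sp47

Tracing sp36: it sits inside (sp36,sp32).
Tracing sp28: it sits inside (sp28,sp40).
Tracing sp40: it sits inside (sp28,sp40).
The smallest clade enclosing all 3 is ((sp36,sp32),((sp28,sp40),((sp47,sp22),sp13))); the answer is its 7 terminal taxa in alphabetical order.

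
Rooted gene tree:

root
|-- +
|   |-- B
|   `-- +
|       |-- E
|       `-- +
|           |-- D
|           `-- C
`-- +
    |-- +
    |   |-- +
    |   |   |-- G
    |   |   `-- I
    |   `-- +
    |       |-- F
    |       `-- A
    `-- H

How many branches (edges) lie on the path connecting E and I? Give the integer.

7

The MRCA of E and I is the root of the tree.
From E up to that node: 3 branches. From I up to the same node: 4 branches. Total: 3 + 4 = 7.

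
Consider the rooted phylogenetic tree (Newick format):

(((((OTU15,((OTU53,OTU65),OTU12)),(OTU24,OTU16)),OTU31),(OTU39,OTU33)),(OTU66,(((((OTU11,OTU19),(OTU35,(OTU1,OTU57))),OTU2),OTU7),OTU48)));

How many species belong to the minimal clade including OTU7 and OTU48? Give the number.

8

The MRCA of OTU7 and OTU48 is the node subtending (((((OTU11,OTU19),(OTU35,(OTU1,OTU57))),OTU2),OTU7),OTU48).
That clade contains 8 terminal taxa: OTU1, OTU11, OTU19, OTU2, OTU35, OTU48, OTU57, OTU7.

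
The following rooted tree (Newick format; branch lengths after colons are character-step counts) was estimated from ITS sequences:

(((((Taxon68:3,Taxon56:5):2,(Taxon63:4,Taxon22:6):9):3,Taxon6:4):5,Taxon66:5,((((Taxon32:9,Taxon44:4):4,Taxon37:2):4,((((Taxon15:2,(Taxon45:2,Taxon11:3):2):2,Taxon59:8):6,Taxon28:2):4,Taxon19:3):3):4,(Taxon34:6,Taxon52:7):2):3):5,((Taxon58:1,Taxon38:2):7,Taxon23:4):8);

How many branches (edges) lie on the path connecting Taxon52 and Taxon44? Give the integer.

6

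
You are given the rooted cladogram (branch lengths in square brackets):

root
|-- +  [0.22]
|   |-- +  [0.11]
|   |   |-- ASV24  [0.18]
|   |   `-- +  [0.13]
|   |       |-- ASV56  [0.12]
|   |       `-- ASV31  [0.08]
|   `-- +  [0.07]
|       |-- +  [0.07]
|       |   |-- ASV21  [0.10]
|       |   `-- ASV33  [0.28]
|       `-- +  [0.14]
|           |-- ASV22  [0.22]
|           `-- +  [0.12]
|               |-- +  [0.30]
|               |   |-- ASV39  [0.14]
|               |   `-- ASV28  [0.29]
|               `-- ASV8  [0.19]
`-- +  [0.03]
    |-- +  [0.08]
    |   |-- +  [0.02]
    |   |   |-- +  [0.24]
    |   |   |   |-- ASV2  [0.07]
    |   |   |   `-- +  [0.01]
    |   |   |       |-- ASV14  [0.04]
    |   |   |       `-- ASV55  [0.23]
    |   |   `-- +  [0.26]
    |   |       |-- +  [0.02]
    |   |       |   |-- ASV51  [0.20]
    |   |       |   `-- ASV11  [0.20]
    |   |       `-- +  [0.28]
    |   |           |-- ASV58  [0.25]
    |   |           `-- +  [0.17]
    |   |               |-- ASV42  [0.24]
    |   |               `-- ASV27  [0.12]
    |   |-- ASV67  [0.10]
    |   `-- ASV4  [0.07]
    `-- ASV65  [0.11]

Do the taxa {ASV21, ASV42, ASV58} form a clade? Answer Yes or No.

The MRCA of the listed taxa is the root, so the smallest clade containing them is the whole tree.
That clade also contains ASV11, ASV14, ASV2, ASV22, ASV24, ASV27, ASV28, ASV31, ASV33, ASV39, ASV4, ASV51, ASV55, ASV56, ASV65, ASV67, ASV8, which are not in the proposed group, so the group is not monophyletic.

No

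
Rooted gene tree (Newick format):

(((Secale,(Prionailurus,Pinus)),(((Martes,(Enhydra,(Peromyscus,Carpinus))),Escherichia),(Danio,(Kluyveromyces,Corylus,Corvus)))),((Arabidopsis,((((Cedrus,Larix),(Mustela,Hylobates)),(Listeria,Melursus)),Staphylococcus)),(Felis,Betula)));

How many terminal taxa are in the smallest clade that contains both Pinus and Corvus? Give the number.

12

The MRCA of Pinus and Corvus is the node subtending ((Secale,(Prionailurus,Pinus)),(((Martes,(Enhydra,(Peromyscus,Carpinus))),Escherichia),(Danio,(Kluyveromyces,Corylus,Corvus)))).
That clade contains 12 terminal taxa: Carpinus, Corvus, Corylus, Danio, Enhydra, Escherichia, Kluyveromyces, Martes, Peromyscus, Pinus, Prionailurus, Secale.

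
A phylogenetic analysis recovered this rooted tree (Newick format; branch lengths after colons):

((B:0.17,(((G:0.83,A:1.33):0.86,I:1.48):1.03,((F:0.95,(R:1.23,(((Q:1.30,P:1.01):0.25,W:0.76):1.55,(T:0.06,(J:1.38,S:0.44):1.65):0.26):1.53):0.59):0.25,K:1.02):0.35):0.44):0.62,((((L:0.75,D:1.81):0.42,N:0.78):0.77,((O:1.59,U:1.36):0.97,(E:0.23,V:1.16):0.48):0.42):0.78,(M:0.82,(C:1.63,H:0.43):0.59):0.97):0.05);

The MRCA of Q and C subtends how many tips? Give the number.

The MRCA of Q and C is the root, so the clade is the entire tree.
That clade contains 23 terminal taxa: A, B, C, D, E, F, G, H, I, J, K, L, M, N, O, P, Q, R, S, T, U, V, W.

23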